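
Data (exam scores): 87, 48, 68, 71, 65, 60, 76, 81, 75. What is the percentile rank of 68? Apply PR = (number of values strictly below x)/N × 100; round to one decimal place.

33.3

N = 9.
Strictly below 68: 3. Equal to 68: 1.
PR = 3/9 × 100 = 33.3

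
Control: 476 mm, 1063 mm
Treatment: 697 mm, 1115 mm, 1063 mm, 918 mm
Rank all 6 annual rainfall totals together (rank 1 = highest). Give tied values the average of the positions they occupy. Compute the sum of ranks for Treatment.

12.5

Sorted (descending): 1115, 1063, 1063, 918, 697, 476
The 2 values of 1063 occupy positions 2–3 → average rank (2+3)/2 = 2.5.
Treatment values → pooled ranks: 697→5, 1115→1, 1063→2.5, 918→4
Rank sum = 5 + 1 + 2.5 + 4 = 12.5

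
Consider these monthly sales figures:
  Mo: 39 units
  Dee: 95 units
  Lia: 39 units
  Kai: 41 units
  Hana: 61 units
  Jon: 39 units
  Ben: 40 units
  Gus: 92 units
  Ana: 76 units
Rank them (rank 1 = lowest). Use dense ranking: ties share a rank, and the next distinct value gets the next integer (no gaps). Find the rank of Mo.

Sorted (ascending): 39, 39, 39, 40, 41, 61, 76, 92, 95
The 3 values of 39 share dense rank 1.
Remaining distinct values take the next consecutive integers.
Mo has value 39 units → rank 1.

1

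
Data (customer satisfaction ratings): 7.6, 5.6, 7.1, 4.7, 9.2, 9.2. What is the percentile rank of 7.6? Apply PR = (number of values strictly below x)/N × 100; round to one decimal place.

50.0

N = 6.
Strictly below 7.6: 3. Equal to 7.6: 1.
PR = 3/6 × 100 = 50.0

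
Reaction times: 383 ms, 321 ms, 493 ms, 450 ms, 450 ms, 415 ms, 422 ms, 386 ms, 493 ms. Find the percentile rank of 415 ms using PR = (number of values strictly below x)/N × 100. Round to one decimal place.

33.3

N = 9.
Strictly below 415: 3. Equal to 415: 1.
PR = 3/9 × 100 = 33.3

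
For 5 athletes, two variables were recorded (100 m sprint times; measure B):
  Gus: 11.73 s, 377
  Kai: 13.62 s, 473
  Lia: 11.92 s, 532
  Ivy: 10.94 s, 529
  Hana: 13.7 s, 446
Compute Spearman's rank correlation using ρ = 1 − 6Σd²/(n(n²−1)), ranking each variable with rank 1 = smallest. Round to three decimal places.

Ranks of variable 1: 2, 4, 3, 1, 5
Ranks of variable 2: 1, 3, 5, 4, 2
d = r₁ − r₂: 1, 1, -2, -3, 3
d²: 1, 1, 4, 9, 9; Σd² = 24
ρ = 1 − 6·24/(5·24) = 1 − 144/120 = -0.200

-0.200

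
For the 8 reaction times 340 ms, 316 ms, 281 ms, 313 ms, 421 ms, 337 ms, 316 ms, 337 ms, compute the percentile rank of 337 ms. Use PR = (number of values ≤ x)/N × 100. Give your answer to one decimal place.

75.0

N = 8.
Strictly below 337: 4. Equal to 337: 2.
PR = 6/8 × 100 = 75.0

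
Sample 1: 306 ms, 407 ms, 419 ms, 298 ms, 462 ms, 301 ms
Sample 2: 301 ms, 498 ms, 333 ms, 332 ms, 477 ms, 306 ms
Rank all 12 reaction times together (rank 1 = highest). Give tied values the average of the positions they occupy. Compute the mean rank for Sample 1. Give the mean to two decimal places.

Sorted (descending): 498, 477, 462, 419, 407, 333, 332, 306, 306, 301, 301, 298
The 2 values of 306 occupy positions 8–9 → average rank (8+9)/2 = 8.5.
The 2 values of 301 occupy positions 10–11 → average rank (10+11)/2 = 10.5.
Sample 1 values → pooled ranks: 306→8.5, 407→5, 419→4, 298→12, 462→3, 301→10.5
Mean rank = (8.5 + 5 + 4 + 12 + 3 + 10.5) / 6 = 7.17

7.17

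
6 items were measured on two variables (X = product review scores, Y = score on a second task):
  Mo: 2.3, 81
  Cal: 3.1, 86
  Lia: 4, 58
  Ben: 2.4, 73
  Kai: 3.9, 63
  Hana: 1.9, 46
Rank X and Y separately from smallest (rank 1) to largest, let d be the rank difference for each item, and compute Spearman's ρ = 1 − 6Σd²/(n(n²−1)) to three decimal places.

Ranks of variable 1: 2, 4, 6, 3, 5, 1
Ranks of variable 2: 5, 6, 2, 4, 3, 1
d = r₁ − r₂: -3, -2, 4, -1, 2, 0
d²: 9, 4, 16, 1, 4, 0; Σd² = 34
ρ = 1 − 6·34/(6·35) = 1 − 204/210 = 0.029

0.029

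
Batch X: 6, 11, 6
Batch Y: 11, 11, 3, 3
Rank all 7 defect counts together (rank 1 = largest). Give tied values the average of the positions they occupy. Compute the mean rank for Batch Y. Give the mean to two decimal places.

Sorted (descending): 11, 11, 11, 6, 6, 3, 3
The 3 values of 11 occupy positions 1–3 → average rank 2.
The 2 values of 6 occupy positions 4–5 → average rank (4+5)/2 = 4.5.
The 2 values of 3 occupy positions 6–7 → average rank (6+7)/2 = 6.5.
Batch Y values → pooled ranks: 11→2, 11→2, 3→6.5, 3→6.5
Mean rank = (2 + 2 + 6.5 + 6.5) / 4 = 4.25

4.25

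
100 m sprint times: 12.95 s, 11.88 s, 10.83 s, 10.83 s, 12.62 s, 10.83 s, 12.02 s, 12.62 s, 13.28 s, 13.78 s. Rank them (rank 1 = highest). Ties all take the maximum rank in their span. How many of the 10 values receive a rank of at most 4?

3

Sorted (descending): 13.78, 13.28, 12.95, 12.62, 12.62, 12.02, 11.88, 10.83, 10.83, 10.83
The 2 values of 12.62 occupy positions 4–5 → each gets rank 5.
The 3 values of 10.83 occupy positions 8–10 → each gets rank 10.
Ranks ≤ 4: {1, 2, 3} → 3 values.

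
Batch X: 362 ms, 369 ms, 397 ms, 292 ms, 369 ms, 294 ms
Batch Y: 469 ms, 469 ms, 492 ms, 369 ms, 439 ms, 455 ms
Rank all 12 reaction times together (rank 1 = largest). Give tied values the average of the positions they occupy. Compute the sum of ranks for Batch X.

Sorted (descending): 492, 469, 469, 455, 439, 397, 369, 369, 369, 362, 294, 292
The 2 values of 469 occupy positions 2–3 → average rank (2+3)/2 = 2.5.
The 3 values of 369 occupy positions 7–9 → average rank 8.
Batch X values → pooled ranks: 362→10, 369→8, 397→6, 292→12, 369→8, 294→11
Rank sum = 10 + 8 + 6 + 12 + 8 + 11 = 55

55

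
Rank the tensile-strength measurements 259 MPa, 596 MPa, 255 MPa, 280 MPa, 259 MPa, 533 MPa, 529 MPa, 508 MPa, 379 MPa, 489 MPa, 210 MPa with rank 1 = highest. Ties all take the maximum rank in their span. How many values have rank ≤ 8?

7

Sorted (descending): 596, 533, 529, 508, 489, 379, 280, 259, 259, 255, 210
The 2 values of 259 occupy positions 8–9 → each gets rank 9.
Ranks ≤ 8: {1, 2, 3, 4, 5, 6, 7} → 7 values.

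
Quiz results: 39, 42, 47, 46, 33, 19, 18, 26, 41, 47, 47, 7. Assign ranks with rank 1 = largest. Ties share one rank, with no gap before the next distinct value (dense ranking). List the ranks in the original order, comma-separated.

5, 3, 1, 2, 6, 8, 9, 7, 4, 1, 1, 10

Sorted (descending): 47, 47, 47, 46, 42, 41, 39, 33, 26, 19, 18, 7
The 3 values of 47 share dense rank 1.
Remaining distinct values take the next consecutive integers.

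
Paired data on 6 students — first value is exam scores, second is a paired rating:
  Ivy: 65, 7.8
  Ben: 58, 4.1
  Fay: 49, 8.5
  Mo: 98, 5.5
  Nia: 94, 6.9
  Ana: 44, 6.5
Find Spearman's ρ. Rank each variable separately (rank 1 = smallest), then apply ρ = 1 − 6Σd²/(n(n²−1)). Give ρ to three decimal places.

-0.200

Ranks of variable 1: 4, 3, 2, 6, 5, 1
Ranks of variable 2: 5, 1, 6, 2, 4, 3
d = r₁ − r₂: -1, 2, -4, 4, 1, -2
d²: 1, 4, 16, 16, 1, 4; Σd² = 42
ρ = 1 − 6·42/(6·35) = 1 − 252/210 = -0.200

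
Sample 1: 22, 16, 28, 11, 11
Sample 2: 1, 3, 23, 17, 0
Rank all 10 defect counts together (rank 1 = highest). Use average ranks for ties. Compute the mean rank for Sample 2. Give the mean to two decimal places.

6.60

Sorted (descending): 28, 23, 22, 17, 16, 11, 11, 3, 1, 0
The 2 values of 11 occupy positions 6–7 → average rank (6+7)/2 = 6.5.
Sample 2 values → pooled ranks: 1→9, 3→8, 23→2, 17→4, 0→10
Mean rank = (9 + 8 + 2 + 4 + 10) / 5 = 6.60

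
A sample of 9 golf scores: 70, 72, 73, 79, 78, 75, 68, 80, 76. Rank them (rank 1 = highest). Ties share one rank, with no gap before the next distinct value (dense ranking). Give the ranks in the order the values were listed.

8, 7, 6, 2, 3, 5, 9, 1, 4

Sorted (descending): 80, 79, 78, 76, 75, 73, 72, 70, 68
No ties — each value takes its position as its rank.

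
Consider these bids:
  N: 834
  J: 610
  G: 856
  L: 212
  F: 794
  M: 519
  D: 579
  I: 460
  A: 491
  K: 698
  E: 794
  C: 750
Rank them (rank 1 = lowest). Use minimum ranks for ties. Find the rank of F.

9

Sorted (ascending): 212, 460, 491, 519, 579, 610, 698, 750, 794, 794, 834, 856
The 2 values of 794 occupy positions 9–10 → each gets rank 9.
F has value 794 → rank 9.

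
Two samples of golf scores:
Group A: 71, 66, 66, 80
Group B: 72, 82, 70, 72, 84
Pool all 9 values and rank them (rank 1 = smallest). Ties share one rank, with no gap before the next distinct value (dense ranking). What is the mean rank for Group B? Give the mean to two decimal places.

4.60

Sorted (ascending): 66, 66, 70, 71, 72, 72, 80, 82, 84
The 2 values of 66 share dense rank 1.
The 2 values of 72 share dense rank 4.
Remaining distinct values take the next consecutive integers.
Group B values → pooled ranks: 72→4, 82→6, 70→2, 72→4, 84→7
Mean rank = (4 + 6 + 2 + 4 + 7) / 5 = 4.60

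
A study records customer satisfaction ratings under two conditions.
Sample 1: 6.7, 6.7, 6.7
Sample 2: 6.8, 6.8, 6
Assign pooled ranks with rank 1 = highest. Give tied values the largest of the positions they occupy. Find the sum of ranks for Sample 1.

Sorted (descending): 6.8, 6.8, 6.7, 6.7, 6.7, 6
The 2 values of 6.8 occupy positions 1–2 → each gets rank 2.
The 3 values of 6.7 occupy positions 3–5 → each gets rank 5.
Sample 1 values → pooled ranks: 6.7→5, 6.7→5, 6.7→5
Rank sum = 5 + 5 + 5 = 15

15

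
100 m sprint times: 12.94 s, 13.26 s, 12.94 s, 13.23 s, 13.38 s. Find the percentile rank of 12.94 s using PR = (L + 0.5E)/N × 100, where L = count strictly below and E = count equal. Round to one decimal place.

20.0

N = 5.
Strictly below 12.94: 0. Equal to 12.94: 2.
PR = (0 + 0.5·2)/5 × 100 = 20.0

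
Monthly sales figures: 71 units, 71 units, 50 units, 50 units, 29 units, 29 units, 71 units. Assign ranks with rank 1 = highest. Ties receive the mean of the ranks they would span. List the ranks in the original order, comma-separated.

2, 2, 4.5, 4.5, 6.5, 6.5, 2

Sorted (descending): 71, 71, 71, 50, 50, 29, 29
The 3 values of 71 occupy positions 1–3 → average rank 2.
The 2 values of 50 occupy positions 4–5 → average rank (4+5)/2 = 4.5.
The 2 values of 29 occupy positions 6–7 → average rank (6+7)/2 = 6.5.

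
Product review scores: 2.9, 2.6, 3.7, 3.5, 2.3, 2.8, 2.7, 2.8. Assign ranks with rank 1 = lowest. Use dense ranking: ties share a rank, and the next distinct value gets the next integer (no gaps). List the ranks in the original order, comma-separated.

Sorted (ascending): 2.3, 2.6, 2.7, 2.8, 2.8, 2.9, 3.5, 3.7
The 2 values of 2.8 share dense rank 4.
Remaining distinct values take the next consecutive integers.

5, 2, 7, 6, 1, 4, 3, 4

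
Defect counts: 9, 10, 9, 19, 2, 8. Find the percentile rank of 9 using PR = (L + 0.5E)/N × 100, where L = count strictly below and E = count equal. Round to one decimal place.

50.0

N = 6.
Strictly below 9: 2. Equal to 9: 2.
PR = (2 + 0.5·2)/6 × 100 = 50.0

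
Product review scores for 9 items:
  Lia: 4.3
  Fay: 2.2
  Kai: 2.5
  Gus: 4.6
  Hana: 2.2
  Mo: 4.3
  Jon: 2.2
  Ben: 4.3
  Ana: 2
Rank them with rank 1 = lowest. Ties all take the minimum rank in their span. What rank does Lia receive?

Sorted (ascending): 2, 2.2, 2.2, 2.2, 2.5, 4.3, 4.3, 4.3, 4.6
The 3 values of 2.2 occupy positions 2–4 → each gets rank 2.
The 3 values of 4.3 occupy positions 6–8 → each gets rank 6.
Lia has value 4.3 → rank 6.

6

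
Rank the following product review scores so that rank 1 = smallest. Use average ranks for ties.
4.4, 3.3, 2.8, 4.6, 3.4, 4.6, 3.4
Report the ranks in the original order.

Sorted (ascending): 2.8, 3.3, 3.4, 3.4, 4.4, 4.6, 4.6
The 2 values of 3.4 occupy positions 3–4 → average rank (3+4)/2 = 3.5.
The 2 values of 4.6 occupy positions 6–7 → average rank (6+7)/2 = 6.5.

5, 2, 1, 6.5, 3.5, 6.5, 3.5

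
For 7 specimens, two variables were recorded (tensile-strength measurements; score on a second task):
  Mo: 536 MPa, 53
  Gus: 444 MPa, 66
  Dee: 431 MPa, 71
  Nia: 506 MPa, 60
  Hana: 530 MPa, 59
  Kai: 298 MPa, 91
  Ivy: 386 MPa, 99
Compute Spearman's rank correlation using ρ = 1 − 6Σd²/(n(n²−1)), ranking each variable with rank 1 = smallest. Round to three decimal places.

-0.964

Ranks of variable 1: 7, 4, 3, 5, 6, 1, 2
Ranks of variable 2: 1, 4, 5, 3, 2, 6, 7
d = r₁ − r₂: 6, 0, -2, 2, 4, -5, -5
d²: 36, 0, 4, 4, 16, 25, 25; Σd² = 110
ρ = 1 − 6·110/(7·48) = 1 − 660/336 = -0.964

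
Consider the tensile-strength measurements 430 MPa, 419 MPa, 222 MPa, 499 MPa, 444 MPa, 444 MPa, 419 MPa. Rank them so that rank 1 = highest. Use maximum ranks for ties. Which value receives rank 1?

Sorted (descending): 499, 444, 444, 430, 419, 419, 222
The 2 values of 444 occupy positions 2–3 → each gets rank 3.
The 2 values of 419 occupy positions 5–6 → each gets rank 6.
Rank 1 → value 499.

499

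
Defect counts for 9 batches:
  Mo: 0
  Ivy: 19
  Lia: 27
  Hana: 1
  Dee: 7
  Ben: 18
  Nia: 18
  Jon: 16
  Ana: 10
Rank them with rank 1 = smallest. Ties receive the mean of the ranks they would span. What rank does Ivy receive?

8

Sorted (ascending): 0, 1, 7, 10, 16, 18, 18, 19, 27
The 2 values of 18 occupy positions 6–7 → average rank (6+7)/2 = 6.5.
Ivy has value 19 → rank 8.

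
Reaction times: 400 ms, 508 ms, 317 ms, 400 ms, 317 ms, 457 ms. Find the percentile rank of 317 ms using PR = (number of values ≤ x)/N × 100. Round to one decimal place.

33.3

N = 6.
Strictly below 317: 0. Equal to 317: 2.
PR = 2/6 × 100 = 33.3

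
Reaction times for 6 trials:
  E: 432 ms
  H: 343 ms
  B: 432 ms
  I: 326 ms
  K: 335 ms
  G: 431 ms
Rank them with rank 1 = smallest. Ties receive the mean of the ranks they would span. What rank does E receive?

Sorted (ascending): 326, 335, 343, 431, 432, 432
The 2 values of 432 occupy positions 5–6 → average rank (5+6)/2 = 5.5.
E has value 432 ms → rank 5.5.

5.5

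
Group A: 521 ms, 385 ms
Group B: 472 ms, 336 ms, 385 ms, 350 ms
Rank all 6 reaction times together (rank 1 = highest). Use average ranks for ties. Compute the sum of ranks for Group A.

Sorted (descending): 521, 472, 385, 385, 350, 336
The 2 values of 385 occupy positions 3–4 → average rank (3+4)/2 = 3.5.
Group A values → pooled ranks: 521→1, 385→3.5
Rank sum = 1 + 3.5 = 4.5

4.5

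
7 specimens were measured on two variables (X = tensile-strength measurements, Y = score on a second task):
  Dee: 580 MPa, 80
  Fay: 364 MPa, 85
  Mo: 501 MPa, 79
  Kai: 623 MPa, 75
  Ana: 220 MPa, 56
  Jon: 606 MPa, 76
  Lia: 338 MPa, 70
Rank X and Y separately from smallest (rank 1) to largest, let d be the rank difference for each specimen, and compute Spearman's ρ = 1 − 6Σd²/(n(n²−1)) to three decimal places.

0.321

Ranks of variable 1: 5, 3, 4, 7, 1, 6, 2
Ranks of variable 2: 6, 7, 5, 3, 1, 4, 2
d = r₁ − r₂: -1, -4, -1, 4, 0, 2, 0
d²: 1, 16, 1, 16, 0, 4, 0; Σd² = 38
ρ = 1 − 6·38/(7·48) = 1 − 228/336 = 0.321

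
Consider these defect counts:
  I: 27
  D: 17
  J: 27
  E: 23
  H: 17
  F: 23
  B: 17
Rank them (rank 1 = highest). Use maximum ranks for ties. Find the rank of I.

2

Sorted (descending): 27, 27, 23, 23, 17, 17, 17
The 2 values of 27 occupy positions 1–2 → each gets rank 2.
The 2 values of 23 occupy positions 3–4 → each gets rank 4.
The 3 values of 17 occupy positions 5–7 → each gets rank 7.
I has value 27 → rank 2.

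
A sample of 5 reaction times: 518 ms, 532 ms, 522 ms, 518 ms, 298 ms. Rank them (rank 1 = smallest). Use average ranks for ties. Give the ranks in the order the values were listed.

2.5, 5, 4, 2.5, 1

Sorted (ascending): 298, 518, 518, 522, 532
The 2 values of 518 occupy positions 2–3 → average rank (2+3)/2 = 2.5.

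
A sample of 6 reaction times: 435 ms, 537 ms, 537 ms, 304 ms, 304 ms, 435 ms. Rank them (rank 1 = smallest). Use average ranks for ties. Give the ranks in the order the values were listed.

3.5, 5.5, 5.5, 1.5, 1.5, 3.5

Sorted (ascending): 304, 304, 435, 435, 537, 537
The 2 values of 304 occupy positions 1–2 → average rank (1+2)/2 = 1.5.
The 2 values of 435 occupy positions 3–4 → average rank (3+4)/2 = 3.5.
The 2 values of 537 occupy positions 5–6 → average rank (5+6)/2 = 5.5.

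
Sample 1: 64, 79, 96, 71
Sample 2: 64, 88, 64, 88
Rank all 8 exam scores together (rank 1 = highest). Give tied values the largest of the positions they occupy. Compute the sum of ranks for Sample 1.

18

Sorted (descending): 96, 88, 88, 79, 71, 64, 64, 64
The 2 values of 88 occupy positions 2–3 → each gets rank 3.
The 3 values of 64 occupy positions 6–8 → each gets rank 8.
Sample 1 values → pooled ranks: 64→8, 79→4, 96→1, 71→5
Rank sum = 8 + 4 + 1 + 5 = 18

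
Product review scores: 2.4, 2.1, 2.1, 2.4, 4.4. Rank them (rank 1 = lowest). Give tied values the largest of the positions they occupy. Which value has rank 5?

4.4

Sorted (ascending): 2.1, 2.1, 2.4, 2.4, 4.4
The 2 values of 2.1 occupy positions 1–2 → each gets rank 2.
The 2 values of 2.4 occupy positions 3–4 → each gets rank 4.
Rank 5 → value 4.4.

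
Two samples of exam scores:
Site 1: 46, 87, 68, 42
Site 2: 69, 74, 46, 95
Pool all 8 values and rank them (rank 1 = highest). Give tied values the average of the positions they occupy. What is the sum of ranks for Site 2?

Sorted (descending): 95, 87, 74, 69, 68, 46, 46, 42
The 2 values of 46 occupy positions 6–7 → average rank (6+7)/2 = 6.5.
Site 2 values → pooled ranks: 69→4, 74→3, 46→6.5, 95→1
Rank sum = 4 + 3 + 6.5 + 1 = 14.5

14.5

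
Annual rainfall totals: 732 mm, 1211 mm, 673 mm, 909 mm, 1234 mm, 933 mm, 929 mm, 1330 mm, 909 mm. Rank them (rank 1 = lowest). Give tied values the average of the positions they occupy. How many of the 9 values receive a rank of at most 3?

2

Sorted (ascending): 673, 732, 909, 909, 929, 933, 1211, 1234, 1330
The 2 values of 909 occupy positions 3–4 → average rank (3+4)/2 = 3.5.
Ranks ≤ 3: {1, 2} → 2 values.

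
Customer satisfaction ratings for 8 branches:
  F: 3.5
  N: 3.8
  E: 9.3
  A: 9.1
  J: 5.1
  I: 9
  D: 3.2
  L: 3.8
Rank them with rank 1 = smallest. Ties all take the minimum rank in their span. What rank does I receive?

Sorted (ascending): 3.2, 3.5, 3.8, 3.8, 5.1, 9, 9.1, 9.3
The 2 values of 3.8 occupy positions 3–4 → each gets rank 3.
I has value 9 → rank 6.

6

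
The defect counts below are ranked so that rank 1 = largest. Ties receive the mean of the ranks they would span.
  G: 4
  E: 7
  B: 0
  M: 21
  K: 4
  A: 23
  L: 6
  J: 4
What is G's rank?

6

Sorted (descending): 23, 21, 7, 6, 4, 4, 4, 0
The 3 values of 4 occupy positions 5–7 → average rank 6.
G has value 4 → rank 6.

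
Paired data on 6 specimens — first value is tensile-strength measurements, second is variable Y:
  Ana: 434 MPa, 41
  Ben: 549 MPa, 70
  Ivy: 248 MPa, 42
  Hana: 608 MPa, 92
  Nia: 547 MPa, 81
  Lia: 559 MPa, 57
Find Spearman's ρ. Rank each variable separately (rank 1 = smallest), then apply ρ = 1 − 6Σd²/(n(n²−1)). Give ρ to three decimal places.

0.714

Ranks of variable 1: 2, 4, 1, 6, 3, 5
Ranks of variable 2: 1, 4, 2, 6, 5, 3
d = r₁ − r₂: 1, 0, -1, 0, -2, 2
d²: 1, 0, 1, 0, 4, 4; Σd² = 10
ρ = 1 − 6·10/(6·35) = 1 − 60/210 = 0.714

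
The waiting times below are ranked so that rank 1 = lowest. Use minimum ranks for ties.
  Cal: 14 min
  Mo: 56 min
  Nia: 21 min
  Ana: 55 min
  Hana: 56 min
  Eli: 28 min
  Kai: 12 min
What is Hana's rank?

Sorted (ascending): 12, 14, 21, 28, 55, 56, 56
The 2 values of 56 occupy positions 6–7 → each gets rank 6.
Hana has value 56 min → rank 6.

6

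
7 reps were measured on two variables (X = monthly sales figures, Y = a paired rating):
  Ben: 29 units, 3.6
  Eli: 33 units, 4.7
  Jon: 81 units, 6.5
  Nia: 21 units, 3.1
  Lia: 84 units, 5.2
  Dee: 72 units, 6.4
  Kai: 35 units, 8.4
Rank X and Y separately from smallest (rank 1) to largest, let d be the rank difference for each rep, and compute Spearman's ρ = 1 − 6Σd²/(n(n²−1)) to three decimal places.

0.679

Ranks of variable 1: 2, 3, 6, 1, 7, 5, 4
Ranks of variable 2: 2, 3, 6, 1, 4, 5, 7
d = r₁ − r₂: 0, 0, 0, 0, 3, 0, -3
d²: 0, 0, 0, 0, 9, 0, 9; Σd² = 18
ρ = 1 − 6·18/(7·48) = 1 − 108/336 = 0.679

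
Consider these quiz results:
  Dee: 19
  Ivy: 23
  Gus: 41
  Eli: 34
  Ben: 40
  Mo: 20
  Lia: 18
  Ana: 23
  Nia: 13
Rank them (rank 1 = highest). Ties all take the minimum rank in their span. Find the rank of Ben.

Sorted (descending): 41, 40, 34, 23, 23, 20, 19, 18, 13
The 2 values of 23 occupy positions 4–5 → each gets rank 4.
Ben has value 40 → rank 2.

2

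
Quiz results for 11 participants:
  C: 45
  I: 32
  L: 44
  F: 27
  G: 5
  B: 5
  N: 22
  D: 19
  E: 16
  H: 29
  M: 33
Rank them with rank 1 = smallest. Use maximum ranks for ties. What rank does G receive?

Sorted (ascending): 5, 5, 16, 19, 22, 27, 29, 32, 33, 44, 45
The 2 values of 5 occupy positions 1–2 → each gets rank 2.
G has value 5 → rank 2.

2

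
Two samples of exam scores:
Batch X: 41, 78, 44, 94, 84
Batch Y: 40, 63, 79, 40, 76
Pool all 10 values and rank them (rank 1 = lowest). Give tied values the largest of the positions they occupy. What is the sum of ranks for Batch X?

33

Sorted (ascending): 40, 40, 41, 44, 63, 76, 78, 79, 84, 94
The 2 values of 40 occupy positions 1–2 → each gets rank 2.
Batch X values → pooled ranks: 41→3, 78→7, 44→4, 94→10, 84→9
Rank sum = 3 + 7 + 4 + 10 + 9 = 33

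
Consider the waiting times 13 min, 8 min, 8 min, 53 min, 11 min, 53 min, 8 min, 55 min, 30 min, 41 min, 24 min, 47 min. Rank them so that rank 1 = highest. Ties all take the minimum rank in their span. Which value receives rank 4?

47

Sorted (descending): 55, 53, 53, 47, 41, 30, 24, 13, 11, 8, 8, 8
The 2 values of 53 occupy positions 2–3 → each gets rank 2.
The 3 values of 8 occupy positions 10–12 → each gets rank 10.
Rank 4 → value 47.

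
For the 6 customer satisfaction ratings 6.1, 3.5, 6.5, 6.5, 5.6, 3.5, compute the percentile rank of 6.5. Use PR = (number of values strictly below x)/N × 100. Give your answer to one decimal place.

66.7

N = 6.
Strictly below 6.5: 4. Equal to 6.5: 2.
PR = 4/6 × 100 = 66.7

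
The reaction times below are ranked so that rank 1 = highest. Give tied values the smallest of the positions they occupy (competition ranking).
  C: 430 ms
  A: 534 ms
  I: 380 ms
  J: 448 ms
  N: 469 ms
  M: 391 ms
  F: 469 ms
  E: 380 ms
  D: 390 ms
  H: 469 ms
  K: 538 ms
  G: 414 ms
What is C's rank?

Sorted (descending): 538, 534, 469, 469, 469, 448, 430, 414, 391, 390, 380, 380
The 3 values of 469 occupy positions 3–5 → each gets rank 3.
The 2 values of 380 occupy positions 11–12 → each gets rank 11.
C has value 430 ms → rank 7.

7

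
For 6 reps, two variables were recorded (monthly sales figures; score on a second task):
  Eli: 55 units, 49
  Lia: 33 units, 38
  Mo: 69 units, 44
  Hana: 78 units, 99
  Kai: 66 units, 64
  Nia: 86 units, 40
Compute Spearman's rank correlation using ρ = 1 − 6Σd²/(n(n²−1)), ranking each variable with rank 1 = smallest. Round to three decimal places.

Ranks of variable 1: 2, 1, 4, 5, 3, 6
Ranks of variable 2: 4, 1, 3, 6, 5, 2
d = r₁ − r₂: -2, 0, 1, -1, -2, 4
d²: 4, 0, 1, 1, 4, 16; Σd² = 26
ρ = 1 − 6·26/(6·35) = 1 − 156/210 = 0.257

0.257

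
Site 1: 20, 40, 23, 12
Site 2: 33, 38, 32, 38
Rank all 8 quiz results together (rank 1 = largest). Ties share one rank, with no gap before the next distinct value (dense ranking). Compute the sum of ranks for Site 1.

Sorted (descending): 40, 38, 38, 33, 32, 23, 20, 12
The 2 values of 38 share dense rank 2.
Remaining distinct values take the next consecutive integers.
Site 1 values → pooled ranks: 20→6, 40→1, 23→5, 12→7
Rank sum = 6 + 1 + 5 + 7 = 19

19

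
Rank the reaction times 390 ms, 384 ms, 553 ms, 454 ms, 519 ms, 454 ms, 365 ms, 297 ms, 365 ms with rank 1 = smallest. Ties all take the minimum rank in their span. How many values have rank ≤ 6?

7

Sorted (ascending): 297, 365, 365, 384, 390, 454, 454, 519, 553
The 2 values of 365 occupy positions 2–3 → each gets rank 2.
The 2 values of 454 occupy positions 6–7 → each gets rank 6.
Ranks ≤ 6: {1, 2, 2, 4, 5, 6, 6} → 7 values.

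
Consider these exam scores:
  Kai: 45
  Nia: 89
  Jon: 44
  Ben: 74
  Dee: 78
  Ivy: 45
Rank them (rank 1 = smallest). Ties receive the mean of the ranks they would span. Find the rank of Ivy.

2.5

Sorted (ascending): 44, 45, 45, 74, 78, 89
The 2 values of 45 occupy positions 2–3 → average rank (2+3)/2 = 2.5.
Ivy has value 45 → rank 2.5.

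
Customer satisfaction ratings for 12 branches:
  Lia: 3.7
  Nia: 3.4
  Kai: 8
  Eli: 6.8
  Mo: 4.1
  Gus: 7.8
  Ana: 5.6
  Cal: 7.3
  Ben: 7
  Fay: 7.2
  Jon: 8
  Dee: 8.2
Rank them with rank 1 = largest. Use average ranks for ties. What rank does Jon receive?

2.5

Sorted (descending): 8.2, 8, 8, 7.8, 7.3, 7.2, 7, 6.8, 5.6, 4.1, 3.7, 3.4
The 2 values of 8 occupy positions 2–3 → average rank (2+3)/2 = 2.5.
Jon has value 8 → rank 2.5.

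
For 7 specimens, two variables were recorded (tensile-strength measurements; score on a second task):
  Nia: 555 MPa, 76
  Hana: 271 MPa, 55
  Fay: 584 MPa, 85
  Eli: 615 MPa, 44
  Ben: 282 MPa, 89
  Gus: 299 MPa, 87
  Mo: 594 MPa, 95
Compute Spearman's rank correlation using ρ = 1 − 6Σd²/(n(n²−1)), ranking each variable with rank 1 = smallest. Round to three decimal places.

Ranks of variable 1: 4, 1, 5, 7, 2, 3, 6
Ranks of variable 2: 3, 2, 4, 1, 6, 5, 7
d = r₁ − r₂: 1, -1, 1, 6, -4, -2, -1
d²: 1, 1, 1, 36, 16, 4, 1; Σd² = 60
ρ = 1 − 6·60/(7·48) = 1 − 360/336 = -0.071

-0.071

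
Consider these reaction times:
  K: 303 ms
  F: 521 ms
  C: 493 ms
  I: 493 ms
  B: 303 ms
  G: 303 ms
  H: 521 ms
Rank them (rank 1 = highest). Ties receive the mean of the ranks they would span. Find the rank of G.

Sorted (descending): 521, 521, 493, 493, 303, 303, 303
The 2 values of 521 occupy positions 1–2 → average rank (1+2)/2 = 1.5.
The 2 values of 493 occupy positions 3–4 → average rank (3+4)/2 = 3.5.
The 3 values of 303 occupy positions 5–7 → average rank 6.
G has value 303 ms → rank 6.

6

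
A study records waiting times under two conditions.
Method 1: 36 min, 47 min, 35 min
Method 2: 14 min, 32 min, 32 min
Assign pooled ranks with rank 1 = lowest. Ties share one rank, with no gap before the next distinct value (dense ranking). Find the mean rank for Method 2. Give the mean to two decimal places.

Sorted (ascending): 14, 32, 32, 35, 36, 47
The 2 values of 32 share dense rank 2.
Remaining distinct values take the next consecutive integers.
Method 2 values → pooled ranks: 14→1, 32→2, 32→2
Mean rank = (1 + 2 + 2) / 3 = 1.67

1.67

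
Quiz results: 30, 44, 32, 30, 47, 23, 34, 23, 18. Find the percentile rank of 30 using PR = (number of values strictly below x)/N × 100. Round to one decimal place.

N = 9.
Strictly below 30: 3. Equal to 30: 2.
PR = 3/9 × 100 = 33.3

33.3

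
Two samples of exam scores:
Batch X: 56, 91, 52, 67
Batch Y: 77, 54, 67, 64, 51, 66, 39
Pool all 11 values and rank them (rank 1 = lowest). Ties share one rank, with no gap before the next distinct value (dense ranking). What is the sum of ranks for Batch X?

26

Sorted (ascending): 39, 51, 52, 54, 56, 64, 66, 67, 67, 77, 91
The 2 values of 67 share dense rank 8.
Remaining distinct values take the next consecutive integers.
Batch X values → pooled ranks: 56→5, 91→10, 52→3, 67→8
Rank sum = 5 + 10 + 3 + 8 = 26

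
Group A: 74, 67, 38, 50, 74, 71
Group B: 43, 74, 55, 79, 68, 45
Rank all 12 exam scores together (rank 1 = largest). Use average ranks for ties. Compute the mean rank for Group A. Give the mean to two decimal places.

Sorted (descending): 79, 74, 74, 74, 71, 68, 67, 55, 50, 45, 43, 38
The 3 values of 74 occupy positions 2–4 → average rank 3.
Group A values → pooled ranks: 74→3, 67→7, 38→12, 50→9, 74→3, 71→5
Mean rank = (3 + 7 + 12 + 9 + 3 + 5) / 6 = 6.50

6.50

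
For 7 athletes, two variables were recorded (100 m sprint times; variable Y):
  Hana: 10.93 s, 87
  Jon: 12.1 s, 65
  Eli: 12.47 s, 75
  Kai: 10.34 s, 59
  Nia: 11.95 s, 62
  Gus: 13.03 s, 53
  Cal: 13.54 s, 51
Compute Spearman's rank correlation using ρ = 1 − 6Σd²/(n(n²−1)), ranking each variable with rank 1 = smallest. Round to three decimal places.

Ranks of variable 1: 2, 4, 5, 1, 3, 6, 7
Ranks of variable 2: 7, 5, 6, 3, 4, 2, 1
d = r₁ − r₂: -5, -1, -1, -2, -1, 4, 6
d²: 25, 1, 1, 4, 1, 16, 36; Σd² = 84
ρ = 1 − 6·84/(7·48) = 1 − 504/336 = -0.500

-0.500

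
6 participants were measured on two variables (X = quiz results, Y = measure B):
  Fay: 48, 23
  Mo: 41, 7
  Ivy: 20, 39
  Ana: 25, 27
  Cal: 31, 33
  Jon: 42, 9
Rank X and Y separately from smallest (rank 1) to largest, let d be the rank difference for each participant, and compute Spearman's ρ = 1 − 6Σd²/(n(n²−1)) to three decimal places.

Ranks of variable 1: 6, 4, 1, 2, 3, 5
Ranks of variable 2: 3, 1, 6, 4, 5, 2
d = r₁ − r₂: 3, 3, -5, -2, -2, 3
d²: 9, 9, 25, 4, 4, 9; Σd² = 60
ρ = 1 − 6·60/(6·35) = 1 − 360/210 = -0.714

-0.714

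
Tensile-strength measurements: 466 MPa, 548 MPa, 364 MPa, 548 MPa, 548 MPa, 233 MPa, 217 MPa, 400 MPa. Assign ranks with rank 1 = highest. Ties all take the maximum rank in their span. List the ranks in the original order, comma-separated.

Sorted (descending): 548, 548, 548, 466, 400, 364, 233, 217
The 3 values of 548 occupy positions 1–3 → each gets rank 3.

4, 3, 6, 3, 3, 7, 8, 5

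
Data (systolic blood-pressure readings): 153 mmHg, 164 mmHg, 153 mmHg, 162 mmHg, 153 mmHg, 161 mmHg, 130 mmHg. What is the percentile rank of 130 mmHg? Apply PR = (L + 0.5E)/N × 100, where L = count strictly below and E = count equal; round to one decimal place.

N = 7.
Strictly below 130: 0. Equal to 130: 1.
PR = (0 + 0.5·1)/7 × 100 = 7.1

7.1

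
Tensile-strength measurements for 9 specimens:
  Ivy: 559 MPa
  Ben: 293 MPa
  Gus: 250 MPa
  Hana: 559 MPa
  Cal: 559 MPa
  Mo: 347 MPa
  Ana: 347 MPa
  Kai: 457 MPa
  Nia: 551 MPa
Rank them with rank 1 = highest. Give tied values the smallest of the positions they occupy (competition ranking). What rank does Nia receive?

Sorted (descending): 559, 559, 559, 551, 457, 347, 347, 293, 250
The 3 values of 559 occupy positions 1–3 → each gets rank 1.
The 2 values of 347 occupy positions 6–7 → each gets rank 6.
Nia has value 551 MPa → rank 4.

4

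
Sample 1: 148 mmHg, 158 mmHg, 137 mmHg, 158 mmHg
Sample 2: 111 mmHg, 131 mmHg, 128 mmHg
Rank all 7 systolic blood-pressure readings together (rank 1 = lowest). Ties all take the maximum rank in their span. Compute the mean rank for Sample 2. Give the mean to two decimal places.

Sorted (ascending): 111, 128, 131, 137, 148, 158, 158
The 2 values of 158 occupy positions 6–7 → each gets rank 7.
Sample 2 values → pooled ranks: 111→1, 131→3, 128→2
Mean rank = (1 + 3 + 2) / 3 = 2.00

2.00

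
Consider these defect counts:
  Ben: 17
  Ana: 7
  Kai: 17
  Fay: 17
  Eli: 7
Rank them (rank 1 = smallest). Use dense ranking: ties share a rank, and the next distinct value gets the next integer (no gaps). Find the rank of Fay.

2

Sorted (ascending): 7, 7, 17, 17, 17
The 2 values of 7 share dense rank 1.
The 3 values of 17 share dense rank 2.
Fay has value 17 → rank 2.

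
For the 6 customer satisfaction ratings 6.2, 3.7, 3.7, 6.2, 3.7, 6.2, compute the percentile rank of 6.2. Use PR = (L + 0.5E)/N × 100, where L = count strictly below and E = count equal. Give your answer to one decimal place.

75.0

N = 6.
Strictly below 6.2: 3. Equal to 6.2: 3.
PR = (3 + 0.5·3)/6 × 100 = 75.0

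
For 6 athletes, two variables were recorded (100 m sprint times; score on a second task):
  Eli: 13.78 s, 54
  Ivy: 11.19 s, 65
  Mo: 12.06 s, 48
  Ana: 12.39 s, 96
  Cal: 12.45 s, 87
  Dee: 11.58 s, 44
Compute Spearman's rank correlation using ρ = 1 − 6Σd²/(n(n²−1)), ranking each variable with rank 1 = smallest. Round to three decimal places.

Ranks of variable 1: 6, 1, 3, 4, 5, 2
Ranks of variable 2: 3, 4, 2, 6, 5, 1
d = r₁ − r₂: 3, -3, 1, -2, 0, 1
d²: 9, 9, 1, 4, 0, 1; Σd² = 24
ρ = 1 − 6·24/(6·35) = 1 − 144/210 = 0.314

0.314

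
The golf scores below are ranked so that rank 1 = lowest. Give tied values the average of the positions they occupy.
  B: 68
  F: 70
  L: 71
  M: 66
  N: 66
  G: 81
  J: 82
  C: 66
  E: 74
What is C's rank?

Sorted (ascending): 66, 66, 66, 68, 70, 71, 74, 81, 82
The 3 values of 66 occupy positions 1–3 → average rank 2.
C has value 66 → rank 2.

2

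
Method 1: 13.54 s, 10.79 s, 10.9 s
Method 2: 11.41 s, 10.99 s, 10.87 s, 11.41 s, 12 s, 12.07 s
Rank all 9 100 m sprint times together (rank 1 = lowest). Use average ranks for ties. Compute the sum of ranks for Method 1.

13

Sorted (ascending): 10.79, 10.87, 10.9, 10.99, 11.41, 11.41, 12, 12.07, 13.54
The 2 values of 11.41 occupy positions 5–6 → average rank (5+6)/2 = 5.5.
Method 1 values → pooled ranks: 13.54→9, 10.79→1, 10.9→3
Rank sum = 9 + 1 + 3 = 13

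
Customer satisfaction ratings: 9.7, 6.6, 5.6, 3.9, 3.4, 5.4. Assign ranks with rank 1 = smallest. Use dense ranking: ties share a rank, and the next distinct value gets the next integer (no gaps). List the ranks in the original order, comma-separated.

Sorted (ascending): 3.4, 3.9, 5.4, 5.6, 6.6, 9.7
No ties — each value takes its position as its rank.

6, 5, 4, 2, 1, 3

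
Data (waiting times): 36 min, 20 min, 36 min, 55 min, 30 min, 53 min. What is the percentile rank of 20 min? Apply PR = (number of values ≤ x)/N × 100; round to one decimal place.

16.7

N = 6.
Strictly below 20: 0. Equal to 20: 1.
PR = 1/6 × 100 = 16.7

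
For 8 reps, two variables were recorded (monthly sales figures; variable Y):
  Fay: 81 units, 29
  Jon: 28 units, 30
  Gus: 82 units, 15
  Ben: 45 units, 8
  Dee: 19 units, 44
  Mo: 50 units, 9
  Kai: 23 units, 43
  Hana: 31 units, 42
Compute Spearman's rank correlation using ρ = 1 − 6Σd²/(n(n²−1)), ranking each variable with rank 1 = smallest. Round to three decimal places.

-0.762

Ranks of variable 1: 7, 3, 8, 5, 1, 6, 2, 4
Ranks of variable 2: 4, 5, 3, 1, 8, 2, 7, 6
d = r₁ − r₂: 3, -2, 5, 4, -7, 4, -5, -2
d²: 9, 4, 25, 16, 49, 16, 25, 4; Σd² = 148
ρ = 1 − 6·148/(8·63) = 1 − 888/504 = -0.762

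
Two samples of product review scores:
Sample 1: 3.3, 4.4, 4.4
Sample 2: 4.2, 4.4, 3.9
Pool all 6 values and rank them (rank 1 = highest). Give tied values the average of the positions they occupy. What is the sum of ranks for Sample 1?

10

Sorted (descending): 4.4, 4.4, 4.4, 4.2, 3.9, 3.3
The 3 values of 4.4 occupy positions 1–3 → average rank 2.
Sample 1 values → pooled ranks: 3.3→6, 4.4→2, 4.4→2
Rank sum = 6 + 2 + 2 = 10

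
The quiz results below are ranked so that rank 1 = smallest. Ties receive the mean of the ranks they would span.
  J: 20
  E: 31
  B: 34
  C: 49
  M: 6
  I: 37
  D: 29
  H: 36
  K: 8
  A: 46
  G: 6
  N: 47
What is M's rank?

1.5

Sorted (ascending): 6, 6, 8, 20, 29, 31, 34, 36, 37, 46, 47, 49
The 2 values of 6 occupy positions 1–2 → average rank (1+2)/2 = 1.5.
M has value 6 → rank 1.5.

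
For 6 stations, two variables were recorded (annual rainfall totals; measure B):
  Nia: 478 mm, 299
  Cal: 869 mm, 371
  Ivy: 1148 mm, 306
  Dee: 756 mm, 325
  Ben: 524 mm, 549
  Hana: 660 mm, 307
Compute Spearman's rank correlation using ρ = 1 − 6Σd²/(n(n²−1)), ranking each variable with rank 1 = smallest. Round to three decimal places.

0.086

Ranks of variable 1: 1, 5, 6, 4, 2, 3
Ranks of variable 2: 1, 5, 2, 4, 6, 3
d = r₁ − r₂: 0, 0, 4, 0, -4, 0
d²: 0, 0, 16, 0, 16, 0; Σd² = 32
ρ = 1 − 6·32/(6·35) = 1 − 192/210 = 0.086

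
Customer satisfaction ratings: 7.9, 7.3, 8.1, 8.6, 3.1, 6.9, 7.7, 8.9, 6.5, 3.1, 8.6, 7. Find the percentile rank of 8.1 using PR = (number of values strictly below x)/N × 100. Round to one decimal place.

66.7

N = 12.
Strictly below 8.1: 8. Equal to 8.1: 1.
PR = 8/12 × 100 = 66.7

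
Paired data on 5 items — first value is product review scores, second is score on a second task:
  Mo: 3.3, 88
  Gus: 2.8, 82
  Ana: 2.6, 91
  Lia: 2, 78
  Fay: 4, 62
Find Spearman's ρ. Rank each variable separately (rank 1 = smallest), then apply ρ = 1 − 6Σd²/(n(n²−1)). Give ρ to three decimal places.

Ranks of variable 1: 4, 3, 2, 1, 5
Ranks of variable 2: 4, 3, 5, 2, 1
d = r₁ − r₂: 0, 0, -3, -1, 4
d²: 0, 0, 9, 1, 16; Σd² = 26
ρ = 1 − 6·26/(5·24) = 1 − 156/120 = -0.300

-0.300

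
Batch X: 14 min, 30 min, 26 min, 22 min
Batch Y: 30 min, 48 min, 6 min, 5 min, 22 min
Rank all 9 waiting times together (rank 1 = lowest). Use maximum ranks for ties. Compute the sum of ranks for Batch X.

22

Sorted (ascending): 5, 6, 14, 22, 22, 26, 30, 30, 48
The 2 values of 22 occupy positions 4–5 → each gets rank 5.
The 2 values of 30 occupy positions 7–8 → each gets rank 8.
Batch X values → pooled ranks: 14→3, 30→8, 26→6, 22→5
Rank sum = 3 + 8 + 6 + 5 = 22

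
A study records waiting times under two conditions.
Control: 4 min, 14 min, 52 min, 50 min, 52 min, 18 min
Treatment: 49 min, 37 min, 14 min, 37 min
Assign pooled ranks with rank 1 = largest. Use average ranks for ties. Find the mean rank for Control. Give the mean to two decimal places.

5.25

Sorted (descending): 52, 52, 50, 49, 37, 37, 18, 14, 14, 4
The 2 values of 52 occupy positions 1–2 → average rank (1+2)/2 = 1.5.
The 2 values of 37 occupy positions 5–6 → average rank (5+6)/2 = 5.5.
The 2 values of 14 occupy positions 8–9 → average rank (8+9)/2 = 8.5.
Control values → pooled ranks: 4→10, 14→8.5, 52→1.5, 50→3, 52→1.5, 18→7
Mean rank = (10 + 8.5 + 1.5 + 3 + 1.5 + 7) / 6 = 5.25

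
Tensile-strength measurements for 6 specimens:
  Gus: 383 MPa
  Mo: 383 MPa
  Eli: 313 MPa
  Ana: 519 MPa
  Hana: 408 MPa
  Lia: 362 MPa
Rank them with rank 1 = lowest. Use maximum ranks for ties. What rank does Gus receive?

4

Sorted (ascending): 313, 362, 383, 383, 408, 519
The 2 values of 383 occupy positions 3–4 → each gets rank 4.
Gus has value 383 MPa → rank 4.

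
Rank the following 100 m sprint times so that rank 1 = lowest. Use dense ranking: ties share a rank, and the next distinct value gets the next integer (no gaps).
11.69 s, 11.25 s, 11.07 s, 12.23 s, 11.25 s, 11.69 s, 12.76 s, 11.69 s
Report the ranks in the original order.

Sorted (ascending): 11.07, 11.25, 11.25, 11.69, 11.69, 11.69, 12.23, 12.76
The 2 values of 11.25 share dense rank 2.
The 3 values of 11.69 share dense rank 3.
Remaining distinct values take the next consecutive integers.

3, 2, 1, 4, 2, 3, 5, 3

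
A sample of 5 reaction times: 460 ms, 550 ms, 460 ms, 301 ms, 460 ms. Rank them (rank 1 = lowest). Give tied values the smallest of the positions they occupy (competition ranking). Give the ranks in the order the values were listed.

Sorted (ascending): 301, 460, 460, 460, 550
The 3 values of 460 occupy positions 2–4 → each gets rank 2.

2, 5, 2, 1, 2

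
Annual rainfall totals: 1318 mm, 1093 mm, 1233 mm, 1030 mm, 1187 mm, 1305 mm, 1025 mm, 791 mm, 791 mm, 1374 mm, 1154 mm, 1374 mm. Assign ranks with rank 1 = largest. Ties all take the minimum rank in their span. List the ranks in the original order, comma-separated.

Sorted (descending): 1374, 1374, 1318, 1305, 1233, 1187, 1154, 1093, 1030, 1025, 791, 791
The 2 values of 1374 occupy positions 1–2 → each gets rank 1.
The 2 values of 791 occupy positions 11–12 → each gets rank 11.

3, 8, 5, 9, 6, 4, 10, 11, 11, 1, 7, 1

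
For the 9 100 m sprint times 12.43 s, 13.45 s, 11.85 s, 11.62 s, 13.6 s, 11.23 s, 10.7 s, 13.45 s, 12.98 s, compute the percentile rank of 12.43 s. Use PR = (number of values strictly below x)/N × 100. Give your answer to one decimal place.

N = 9.
Strictly below 12.43: 4. Equal to 12.43: 1.
PR = 4/9 × 100 = 44.4

44.4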